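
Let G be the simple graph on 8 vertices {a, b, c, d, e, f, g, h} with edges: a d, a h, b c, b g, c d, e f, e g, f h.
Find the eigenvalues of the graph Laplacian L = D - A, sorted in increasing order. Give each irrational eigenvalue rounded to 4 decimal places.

[0, 0.5858, 0.5858, 2, 2, 3.4142, 3.4142, 4]

Reading degrees in the order [a, b, c, d, e, f, g, h] gives [2, 2, 2, 2, 2, 2, 2, 2]; set D = diag(2, 2, 2, 2, 2, 2, 2, 2) and form L = D - A. L is symmetric positive semidefinite, so every eigenvalue is real and nonnegative. The single zero eigenvalue shows the graph is connected. There is one zero in the spectrum, matching the 1 component.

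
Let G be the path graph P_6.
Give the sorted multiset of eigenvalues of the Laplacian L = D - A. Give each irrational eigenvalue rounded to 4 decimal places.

[0, 0.2679, 1, 2, 3, 3.7321]

The graph has 6 vertices and degree multiset [2, 2, 2, 2, 1, 1]; D is the diagonal matrix of degrees and L = D - A. Since every row of L sums to 0, the all-ones vector is in the kernel and 0 is an eigenvalue. The single zero eigenvalue shows the graph is connected. The eigenvalues sum to 10, which equals trace(L) = 2|E|.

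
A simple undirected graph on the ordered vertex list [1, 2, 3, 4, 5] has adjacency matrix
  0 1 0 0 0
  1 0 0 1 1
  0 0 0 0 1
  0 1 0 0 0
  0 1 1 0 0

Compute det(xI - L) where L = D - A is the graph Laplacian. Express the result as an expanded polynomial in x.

Reading degrees in the order [1, 2, 3, 4, 5] gives [1, 3, 1, 1, 2]; set D = diag(1, 3, 1, 1, 2) and form L = D - A. Computing det(xI - L) by cofactor expansion (or equivalently via sum-over-permutations) gives x^5 - 8x^4 + 20x^3 - 18x^2 + 5x. The coefficient of x^4 equals -trace(L) = -8, matching the sum of degrees. The eigenvalues sum to 8, which equals trace(L) = 2|E|.

x^5 - 8x^4 + 20x^3 - 18x^2 + 5x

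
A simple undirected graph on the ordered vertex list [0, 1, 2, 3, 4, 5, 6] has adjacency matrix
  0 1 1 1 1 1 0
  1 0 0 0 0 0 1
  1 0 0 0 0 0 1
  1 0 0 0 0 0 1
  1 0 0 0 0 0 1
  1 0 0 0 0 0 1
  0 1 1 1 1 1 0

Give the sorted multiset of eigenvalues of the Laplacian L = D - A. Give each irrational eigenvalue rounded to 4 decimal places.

Each diagonal entry of L is the vertex degree and each off-diagonal entry is -1 where an edge is present, 0 otherwise; in the order [0, 1, 2, 3, 4, 5, 6] the diagonal is [5, 2, 2, 2, 2, 2, 5]. Since every row of L sums to 0, the all-ones vector is in the kernel and 0 is an eigenvalue. The single zero eigenvalue shows the graph is connected. The largest eigenvalue, 7, is at most the vertex count 7.

[0, 2, 2, 2, 2, 5, 7]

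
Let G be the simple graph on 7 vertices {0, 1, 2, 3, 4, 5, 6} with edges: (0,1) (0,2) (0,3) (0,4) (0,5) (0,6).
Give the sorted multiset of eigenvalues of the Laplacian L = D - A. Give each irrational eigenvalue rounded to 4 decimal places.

Each diagonal entry of L is the vertex degree and each off-diagonal entry is -1 where an edge is present, 0 otherwise; in the order [0, 1, 2, 3, 4, 5, 6] the diagonal is [6, 1, 1, 1, 1, 1, 1]. Diagonalising L (or applying a numerical eigensolver to the 7x7 matrix) gives the spectrum above. By the matrix-tree theorem the graph has (1/7) * product of the nonzero eigenvalues = 1 spanning tree.

[0, 1, 1, 1, 1, 1, 7]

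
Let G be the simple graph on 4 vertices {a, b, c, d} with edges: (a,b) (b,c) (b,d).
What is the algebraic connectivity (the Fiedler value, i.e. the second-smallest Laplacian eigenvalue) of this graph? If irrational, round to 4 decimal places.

Each diagonal entry of L is the vertex degree and each off-diagonal entry is -1 where an edge is present, 0 otherwise; in the order [a, b, c, d] the diagonal is [1, 3, 1, 1]. Computing the eigenvalues of L and sorting gives [0, 1, 1, 4]. The Fiedler value lambda_2 = 1 is strictly positive, so the graph is connected. There is one zero in the spectrum, matching the 1 component.

1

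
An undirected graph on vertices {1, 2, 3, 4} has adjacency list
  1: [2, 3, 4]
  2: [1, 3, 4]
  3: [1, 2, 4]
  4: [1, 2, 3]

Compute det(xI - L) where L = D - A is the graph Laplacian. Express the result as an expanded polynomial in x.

With the vertex order [1, 2, 3, 4], the degrees are [3, 3, 3, 3], giving D = diag(3, 3, 3, 3) and L = D - A. The eigenvalues of L are [0, 4, 4, 4]; the characteristic polynomial is the product of (x - lambda_i), which multiplies out to x^4 - 12x^3 + 48x^2 - 64x. The constant term is 0 because L is singular (the all-ones vector lies in its kernel).

x^4 - 12x^3 + 48x^2 - 64x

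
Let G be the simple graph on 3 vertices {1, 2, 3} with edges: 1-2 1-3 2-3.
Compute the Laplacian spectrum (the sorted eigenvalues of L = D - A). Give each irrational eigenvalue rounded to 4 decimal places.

Reading degrees in the order [1, 2, 3] gives [2, 2, 2]; set D = diag(2, 2, 2) and form L = D - A. The multiplicity of 0 as a Laplacian eigenvalue equals the number of connected components. The eigenvalues sum to 6, which equals trace(L) = 2|E|. By the matrix-tree theorem the graph has (1/3) * product of the nonzero eigenvalues = 3 spanning trees.

[0, 3, 3]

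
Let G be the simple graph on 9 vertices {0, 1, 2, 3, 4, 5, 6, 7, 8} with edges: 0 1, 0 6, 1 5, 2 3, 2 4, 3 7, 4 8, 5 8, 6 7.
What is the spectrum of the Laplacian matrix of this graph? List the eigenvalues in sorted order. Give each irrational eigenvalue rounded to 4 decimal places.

[0, 0.4679, 0.4679, 1.6527, 1.6527, 3, 3, 3.8794, 3.8794]

Each diagonal entry of L is the vertex degree and each off-diagonal entry is -1 where an edge is present, 0 otherwise; in the order [0, 1, 2, 3, 4, 5, 6, 7, 8] the diagonal is [2, 2, 2, 2, 2, 2, 2, 2, 2]. The multiplicity of 0 as a Laplacian eigenvalue equals the number of connected components.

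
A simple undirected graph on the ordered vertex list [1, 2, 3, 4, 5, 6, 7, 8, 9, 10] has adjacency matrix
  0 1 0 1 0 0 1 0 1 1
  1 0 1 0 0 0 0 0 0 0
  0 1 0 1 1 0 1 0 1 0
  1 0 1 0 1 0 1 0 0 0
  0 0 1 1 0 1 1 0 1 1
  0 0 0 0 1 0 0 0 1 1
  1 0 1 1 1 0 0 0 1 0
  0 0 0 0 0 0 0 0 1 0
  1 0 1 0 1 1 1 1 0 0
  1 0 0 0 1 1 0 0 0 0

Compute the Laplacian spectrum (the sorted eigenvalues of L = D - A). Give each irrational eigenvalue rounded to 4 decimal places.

Reading degrees in the order [1, 2, 3, 4, 5, 6, 7, 8, 9, 10] gives [5, 2, 5, 4, 6, 3, 5, 1, 6, 3]; set D = diag(5, 2, 5, 4, 6, 3, 5, 1, 6, 3) and form L = D - A. The multiplicity of 0 as a Laplacian eigenvalue equals the number of connected components. The single zero eigenvalue shows the graph is connected.

[0, 0.9109, 1.6493, 2.4773, 3.5762, 5, 5, 6.4666, 7.0082, 7.9115]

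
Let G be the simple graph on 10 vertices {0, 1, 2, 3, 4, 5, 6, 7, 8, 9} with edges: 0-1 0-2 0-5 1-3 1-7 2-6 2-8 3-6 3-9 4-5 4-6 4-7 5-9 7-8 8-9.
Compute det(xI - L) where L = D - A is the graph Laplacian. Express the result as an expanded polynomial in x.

x^10 - 30x^9 + 390x^8 - 2880x^7 + 13305x^6 - 39882x^5 + 77640x^4 - 94800x^3 + 66000x^2 - 20000x

Each diagonal entry of L is the vertex degree and each off-diagonal entry is -1 where an edge is present, 0 otherwise; in the order [0, 1, 2, 3, 4, 5, 6, 7, 8, 9] the diagonal is [3, 3, 3, 3, 3, 3, 3, 3, 3, 3]. The eigenvalues of L are [0, 2, 2, 2, 2, 2, 5, 5, 5, 5]; the characteristic polynomial is the product of (x - lambda_i), which multiplies out to x^10 - 30x^9 + 390x^8 - 2880x^7 + 13305x^6 - 39882x^5 + 77640x^4 - 94800x^3 + 66000x^2 - 20000x. The coefficient of x^9 equals -trace(L) = -30, matching the sum of degrees. By the matrix-tree theorem the graph has (1/10) * product of the nonzero eigenvalues = 2000 spanning trees. There is one zero in the spectrum, matching the 1 component.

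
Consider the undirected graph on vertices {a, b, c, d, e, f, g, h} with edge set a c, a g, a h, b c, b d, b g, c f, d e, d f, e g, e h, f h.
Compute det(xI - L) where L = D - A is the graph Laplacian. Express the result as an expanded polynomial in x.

With the vertex order [a, b, c, d, e, f, g, h], the degrees are [3, 3, 3, 3, 3, 3, 3, 3], giving D = diag(3, 3, 3, 3, 3, 3, 3, 3) and L = D - A. L has integer entries, so p(x) = det(xI - L) has integer coefficients. Expanding the determinant yields x^8 - 24x^7 + 240x^6 - 1296x^5 + 4080x^4 - 7488x^3 + 7424x^2 - 3072x. The coefficient of x^7 equals -trace(L) = -24, matching the sum of degrees. By the matrix-tree theorem the graph has (1/8) * product of the nonzero eigenvalues = 384 spanning trees.

x^8 - 24x^7 + 240x^6 - 1296x^5 + 4080x^4 - 7488x^3 + 7424x^2 - 3072x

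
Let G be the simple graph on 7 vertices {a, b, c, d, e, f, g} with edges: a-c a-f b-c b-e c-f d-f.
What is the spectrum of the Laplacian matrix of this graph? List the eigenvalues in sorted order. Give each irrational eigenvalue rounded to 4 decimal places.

[0, 0, 0.4131, 1.1369, 2.3595, 3.6977, 4.3928]

With the vertex order [a, b, c, d, e, f, g], the degrees are [2, 2, 3, 1, 1, 3, 0], giving D = diag(2, 2, 3, 1, 1, 3, 0) and L = D - A. Diagonalising L (or applying a numerical eigensolver to the 7x7 matrix) gives the spectrum above. The 2 zero eigenvalues correspond to the 2 connected components. The eigenvalues sum to 12, which equals trace(L) = 2|E|. There are 2 zeros in the spectrum, matching the 2 components.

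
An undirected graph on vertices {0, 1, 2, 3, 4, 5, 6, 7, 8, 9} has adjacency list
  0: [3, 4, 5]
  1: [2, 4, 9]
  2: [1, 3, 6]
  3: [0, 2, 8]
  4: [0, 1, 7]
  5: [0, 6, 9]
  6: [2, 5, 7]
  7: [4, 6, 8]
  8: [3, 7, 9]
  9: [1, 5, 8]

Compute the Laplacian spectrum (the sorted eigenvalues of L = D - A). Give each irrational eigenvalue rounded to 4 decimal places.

[0, 2, 2, 2, 2, 2, 5, 5, 5, 5]

Each diagonal entry of L is the vertex degree and each off-diagonal entry is -1 where an edge is present, 0 otherwise; in the order [0, 1, 2, 3, 4, 5, 6, 7, 8, 9] the diagonal is [3, 3, 3, 3, 3, 3, 3, 3, 3, 3]. The multiplicity of 0 as a Laplacian eigenvalue equals the number of connected components. The eigenvalues sum to 30, which equals trace(L) = 2|E|.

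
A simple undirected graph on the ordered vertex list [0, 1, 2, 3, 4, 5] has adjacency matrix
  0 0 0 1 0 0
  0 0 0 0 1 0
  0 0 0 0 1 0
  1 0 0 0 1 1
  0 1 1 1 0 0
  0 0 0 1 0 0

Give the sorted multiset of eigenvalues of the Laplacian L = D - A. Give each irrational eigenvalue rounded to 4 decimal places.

Reading degrees in the order [0, 1, 2, 3, 4, 5] gives [1, 1, 1, 3, 3, 1]; set D = diag(1, 1, 1, 3, 3, 1) and form L = D - A. L is symmetric positive semidefinite, so every eigenvalue is real and nonnegative. By the matrix-tree theorem the graph has (1/6) * product of the nonzero eigenvalues = 1 spanning tree.

[0, 0.4384, 1, 1, 3, 4.5616]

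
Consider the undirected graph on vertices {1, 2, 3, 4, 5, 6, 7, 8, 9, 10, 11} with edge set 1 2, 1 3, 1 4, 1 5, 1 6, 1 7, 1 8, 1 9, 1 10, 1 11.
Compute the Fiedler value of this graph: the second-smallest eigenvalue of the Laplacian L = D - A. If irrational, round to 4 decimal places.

1

Reading degrees in the order [1, 2, 3, 4, 5, 6, 7, 8, 9, 10, 11] gives [10, 1, 1, 1, 1, 1, 1, 1, 1, 1, 1]; set D = diag(10, 1, 1, 1, 1, 1, 1, 1, 1, 1, 1) and form L = D - A. The sorted Laplacian eigenvalues are [0, 1, 1, 1, 1, 1, 1, 1, 1, 1, 11]; the algebraic connectivity is the second entry, 1. The largest eigenvalue, 11, is at most the vertex count 11.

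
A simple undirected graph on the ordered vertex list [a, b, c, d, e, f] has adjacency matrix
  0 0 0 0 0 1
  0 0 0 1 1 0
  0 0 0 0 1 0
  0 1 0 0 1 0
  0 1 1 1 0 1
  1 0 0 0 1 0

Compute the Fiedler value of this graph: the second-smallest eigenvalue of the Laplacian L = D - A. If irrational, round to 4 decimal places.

0.4859

With the vertex order [a, b, c, d, e, f], the degrees are [1, 2, 1, 2, 4, 2], giving D = diag(1, 2, 1, 2, 4, 2) and L = D - A. Computing the eigenvalues of L and sorting gives [0, 0.4859, 1, 2.4280, 3, 5.0861]. The Fiedler value lambda_2 = 0.4859 is strictly positive, so the graph is connected.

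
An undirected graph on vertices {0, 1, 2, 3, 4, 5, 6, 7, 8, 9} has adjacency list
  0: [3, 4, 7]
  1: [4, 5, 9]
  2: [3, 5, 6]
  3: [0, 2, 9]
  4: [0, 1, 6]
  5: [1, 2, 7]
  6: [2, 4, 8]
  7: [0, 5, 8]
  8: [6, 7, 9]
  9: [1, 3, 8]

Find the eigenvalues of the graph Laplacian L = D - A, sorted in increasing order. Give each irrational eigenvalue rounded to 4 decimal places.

With the vertex order [0, 1, 2, 3, 4, 5, 6, 7, 8, 9], the degrees are [3, 3, 3, 3, 3, 3, 3, 3, 3, 3], giving D = diag(3, 3, 3, 3, 3, 3, 3, 3, 3, 3) and L = D - A. Diagonalising L (or applying a numerical eigensolver to the 10x10 matrix) gives the spectrum above. By the matrix-tree theorem the graph has (1/10) * product of the nonzero eigenvalues = 2000 spanning trees.

[0, 2, 2, 2, 2, 2, 5, 5, 5, 5]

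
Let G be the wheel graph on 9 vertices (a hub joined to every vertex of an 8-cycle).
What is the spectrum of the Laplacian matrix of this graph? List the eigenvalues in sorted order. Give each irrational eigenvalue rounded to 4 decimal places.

The graph has 9 vertices and degree multiset [8, 3, 3, 3, 3, 3, 3, 3, 3]; D is the diagonal matrix of degrees and L = D - A. Diagonalising L (or applying a numerical eigensolver to the 9x9 matrix) gives the spectrum above. The eigenvalues sum to 32, which equals trace(L) = 2|E|.

[0, 1.5858, 1.5858, 3, 3, 4.4142, 4.4142, 5, 9]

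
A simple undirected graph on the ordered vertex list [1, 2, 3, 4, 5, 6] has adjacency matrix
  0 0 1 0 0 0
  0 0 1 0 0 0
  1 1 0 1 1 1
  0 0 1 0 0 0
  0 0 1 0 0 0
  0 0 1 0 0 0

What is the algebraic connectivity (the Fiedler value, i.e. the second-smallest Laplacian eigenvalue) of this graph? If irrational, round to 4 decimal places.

Each diagonal entry of L is the vertex degree and each off-diagonal entry is -1 where an edge is present, 0 otherwise; in the order [1, 2, 3, 4, 5, 6] the diagonal is [1, 1, 5, 1, 1, 1]. The smallest Laplacian eigenvalue is always 0. The next one, lambda_2 = 1, measures how hard the graph is to disconnect: larger values mean better connectivity.

1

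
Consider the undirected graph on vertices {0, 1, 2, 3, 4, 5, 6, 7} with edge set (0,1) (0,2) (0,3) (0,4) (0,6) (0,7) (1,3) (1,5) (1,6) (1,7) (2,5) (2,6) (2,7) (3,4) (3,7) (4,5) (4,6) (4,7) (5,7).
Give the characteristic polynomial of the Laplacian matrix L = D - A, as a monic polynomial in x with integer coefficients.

With the vertex order [0, 1, 2, 3, 4, 5, 6, 7], the degrees are [6, 5, 4, 4, 5, 4, 4, 6], giving D = diag(6, 5, 4, 4, 5, 4, 4, 6) and L = D - A. L has integer entries, so p(x) = det(xI - L) has integer coefficients. Expanding the determinant yields x^8 - 38x^7 + 610x^6 - 5360x^5 + 27834x^4 - 85402x^3 + 143339x^2 - 101520x. The constant term is 0 because L is singular (the all-ones vector lies in its kernel). There is one zero in the spectrum, matching the 1 component. The largest eigenvalue, 7.6935, is at most the vertex count 8.

x^8 - 38x^7 + 610x^6 - 5360x^5 + 27834x^4 - 85402x^3 + 143339x^2 - 101520x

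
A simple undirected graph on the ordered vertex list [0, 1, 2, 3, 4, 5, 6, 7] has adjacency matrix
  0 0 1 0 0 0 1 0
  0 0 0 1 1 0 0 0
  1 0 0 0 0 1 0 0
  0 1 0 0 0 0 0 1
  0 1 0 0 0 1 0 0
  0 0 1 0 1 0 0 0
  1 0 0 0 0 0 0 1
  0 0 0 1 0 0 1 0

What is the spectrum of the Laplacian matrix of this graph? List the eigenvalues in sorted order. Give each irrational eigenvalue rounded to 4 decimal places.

Each diagonal entry of L is the vertex degree and each off-diagonal entry is -1 where an edge is present, 0 otherwise; in the order [0, 1, 2, 3, 4, 5, 6, 7] the diagonal is [2, 2, 2, 2, 2, 2, 2, 2]. Diagonalising L (or applying a numerical eigensolver to the 8x8 matrix) gives the spectrum above. The single zero eigenvalue shows the graph is connected.

[0, 0.5858, 0.5858, 2, 2, 3.4142, 3.4142, 4]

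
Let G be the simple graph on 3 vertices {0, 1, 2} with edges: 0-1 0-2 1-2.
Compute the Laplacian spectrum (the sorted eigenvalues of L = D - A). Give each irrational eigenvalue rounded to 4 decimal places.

[0, 3, 3]

Reading degrees in the order [0, 1, 2] gives [2, 2, 2]; set D = diag(2, 2, 2) and form L = D - A. The multiplicity of 0 as a Laplacian eigenvalue equals the number of connected components. The single zero eigenvalue shows the graph is connected.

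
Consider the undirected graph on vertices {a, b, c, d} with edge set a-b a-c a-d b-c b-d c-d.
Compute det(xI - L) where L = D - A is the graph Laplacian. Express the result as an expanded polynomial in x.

Reading degrees in the order [a, b, c, d] gives [3, 3, 3, 3]; set D = diag(3, 3, 3, 3) and form L = D - A. Computing det(xI - L) by cofactor expansion (or equivalently via sum-over-permutations) gives x^4 - 12x^3 + 48x^2 - 64x. Since p(0) = det(-L) = 0, x divides p(x). There is one zero in the spectrum, matching the 1 component.

x^4 - 12x^3 + 48x^2 - 64x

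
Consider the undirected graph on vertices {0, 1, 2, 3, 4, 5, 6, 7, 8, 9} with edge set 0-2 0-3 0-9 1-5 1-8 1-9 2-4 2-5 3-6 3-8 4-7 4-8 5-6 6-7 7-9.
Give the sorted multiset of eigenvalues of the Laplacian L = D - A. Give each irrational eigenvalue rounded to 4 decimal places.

Reading degrees in the order [0, 1, 2, 3, 4, 5, 6, 7, 8, 9] gives [3, 3, 3, 3, 3, 3, 3, 3, 3, 3]; set D = diag(3, 3, 3, 3, 3, 3, 3, 3, 3, 3) and form L = D - A. The multiplicity of 0 as a Laplacian eigenvalue equals the number of connected components. The single zero eigenvalue shows the graph is connected.

[0, 2, 2, 2, 2, 2, 5, 5, 5, 5]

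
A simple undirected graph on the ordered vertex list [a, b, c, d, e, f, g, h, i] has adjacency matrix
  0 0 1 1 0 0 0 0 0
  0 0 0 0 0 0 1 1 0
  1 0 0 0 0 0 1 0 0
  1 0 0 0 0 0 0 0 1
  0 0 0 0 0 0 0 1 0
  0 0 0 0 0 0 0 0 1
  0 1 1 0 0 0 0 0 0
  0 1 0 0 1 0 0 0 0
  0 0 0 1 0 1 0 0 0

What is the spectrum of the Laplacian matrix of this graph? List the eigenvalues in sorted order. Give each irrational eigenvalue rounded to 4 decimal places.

[0, 0.1206, 0.4679, 1, 1.6527, 2.3473, 3, 3.5321, 3.8794]

Reading degrees in the order [a, b, c, d, e, f, g, h, i] gives [2, 2, 2, 2, 1, 1, 2, 2, 2]; set D = diag(2, 2, 2, 2, 1, 1, 2, 2, 2) and form L = D - A. Since every row of L sums to 0, the all-ones vector is in the kernel and 0 is an eigenvalue.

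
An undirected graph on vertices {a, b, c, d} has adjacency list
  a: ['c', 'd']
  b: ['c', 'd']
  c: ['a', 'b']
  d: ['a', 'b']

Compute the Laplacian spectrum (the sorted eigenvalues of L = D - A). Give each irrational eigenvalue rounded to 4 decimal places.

Reading degrees in the order [a, b, c, d] gives [2, 2, 2, 2]; set D = diag(2, 2, 2, 2) and form L = D - A. The multiplicity of 0 as a Laplacian eigenvalue equals the number of connected components. The single zero eigenvalue shows the graph is connected. There is one zero in the spectrum, matching the 1 component. By the matrix-tree theorem the graph has (1/4) * product of the nonzero eigenvalues = 4 spanning trees.

[0, 2, 2, 4]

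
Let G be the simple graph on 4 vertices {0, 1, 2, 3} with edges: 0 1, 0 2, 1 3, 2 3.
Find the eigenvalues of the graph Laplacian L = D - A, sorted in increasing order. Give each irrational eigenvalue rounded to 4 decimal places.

[0, 2, 2, 4]

Reading degrees in the order [0, 1, 2, 3] gives [2, 2, 2, 2]; set D = diag(2, 2, 2, 2) and form L = D - A. Since every row of L sums to 0, the all-ones vector is in the kernel and 0 is an eigenvalue. The single zero eigenvalue shows the graph is connected. By the matrix-tree theorem the graph has (1/4) * product of the nonzero eigenvalues = 4 spanning trees.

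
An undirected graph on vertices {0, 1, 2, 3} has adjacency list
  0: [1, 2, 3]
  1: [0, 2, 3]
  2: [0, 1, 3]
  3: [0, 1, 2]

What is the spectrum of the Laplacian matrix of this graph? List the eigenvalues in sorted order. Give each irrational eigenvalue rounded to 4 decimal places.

[0, 4, 4, 4]

With the vertex order [0, 1, 2, 3], the degrees are [3, 3, 3, 3], giving D = diag(3, 3, 3, 3) and L = D - A. Diagonalising L (or applying a numerical eigensolver to the 4x4 matrix) gives the spectrum above. There is one zero in the spectrum, matching the 1 component.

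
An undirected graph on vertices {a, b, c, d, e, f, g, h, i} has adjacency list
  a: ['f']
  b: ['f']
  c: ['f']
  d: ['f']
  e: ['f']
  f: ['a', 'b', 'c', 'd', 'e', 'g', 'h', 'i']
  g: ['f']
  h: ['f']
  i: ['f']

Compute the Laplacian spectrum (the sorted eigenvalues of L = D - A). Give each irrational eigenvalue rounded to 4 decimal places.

[0, 1, 1, 1, 1, 1, 1, 1, 9]

Each diagonal entry of L is the vertex degree and each off-diagonal entry is -1 where an edge is present, 0 otherwise; in the order [a, b, c, d, e, f, g, h, i] the diagonal is [1, 1, 1, 1, 1, 8, 1, 1, 1]. Diagonalising L (or applying a numerical eigensolver to the 9x9 matrix) gives the spectrum above. The single zero eigenvalue shows the graph is connected. By the matrix-tree theorem the graph has (1/9) * product of the nonzero eigenvalues = 1 spanning tree. The eigenvalues sum to 16, which equals trace(L) = 2|E|.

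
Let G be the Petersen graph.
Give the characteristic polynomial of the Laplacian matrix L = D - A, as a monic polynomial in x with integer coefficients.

The graph has 10 vertices and degree multiset [3, 3, 3, 3, 3, 3, 3, 3, 3, 3]; D is the diagonal matrix of degrees and L = D - A. The eigenvalues of L are [0, 2, 2, 2, 2, 2, 5, 5, 5, 5]; the characteristic polynomial is the product of (x - lambda_i), which multiplies out to x^10 - 30x^9 + 390x^8 - 2880x^7 + 13305x^6 - 39882x^5 + 77640x^4 - 94800x^3 + 66000x^2 - 20000x. The constant term is 0 because L is singular (the all-ones vector lies in its kernel). There is one zero in the spectrum, matching the 1 component.

x^10 - 30x^9 + 390x^8 - 2880x^7 + 13305x^6 - 39882x^5 + 77640x^4 - 94800x^3 + 66000x^2 - 20000x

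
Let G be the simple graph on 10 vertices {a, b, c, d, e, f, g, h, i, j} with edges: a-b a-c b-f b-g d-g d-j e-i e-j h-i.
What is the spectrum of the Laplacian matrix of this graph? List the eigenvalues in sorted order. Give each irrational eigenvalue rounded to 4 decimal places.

Reading degrees in the order [a, b, c, d, e, f, g, h, i, j] gives [2, 3, 1, 2, 2, 1, 2, 1, 2, 2]; set D = diag(2, 3, 1, 2, 2, 1, 2, 1, 2, 2) and form L = D - A. Diagonalising L (or applying a numerical eigensolver to the 10x10 matrix) gives the spectrum above. The single zero eigenvalue shows the graph is connected. By the matrix-tree theorem the graph has (1/10) * product of the nonzero eigenvalues = 1 spanning tree. The largest eigenvalue, 4.3463, is at most the vertex count 10.

[0, 0.1100, 0.4616, 0.6697, 1.2415, 2, 2.4010, 3.0579, 3.7120, 4.3463]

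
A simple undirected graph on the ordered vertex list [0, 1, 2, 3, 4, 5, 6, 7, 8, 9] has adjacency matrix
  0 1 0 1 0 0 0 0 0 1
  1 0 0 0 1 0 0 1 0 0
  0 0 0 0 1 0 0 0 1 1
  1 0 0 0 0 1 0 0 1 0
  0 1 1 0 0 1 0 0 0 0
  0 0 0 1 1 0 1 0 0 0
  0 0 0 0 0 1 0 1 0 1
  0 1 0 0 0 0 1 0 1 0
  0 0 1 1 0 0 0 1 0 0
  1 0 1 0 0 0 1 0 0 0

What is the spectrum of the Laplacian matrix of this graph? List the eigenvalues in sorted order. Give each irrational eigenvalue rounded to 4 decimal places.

With the vertex order [0, 1, 2, 3, 4, 5, 6, 7, 8, 9], the degrees are [3, 3, 3, 3, 3, 3, 3, 3, 3, 3], giving D = diag(3, 3, 3, 3, 3, 3, 3, 3, 3, 3) and L = D - A. Since every row of L sums to 0, the all-ones vector is in the kernel and 0 is an eigenvalue. There is one zero in the spectrum, matching the 1 component.

[0, 2, 2, 2, 2, 2, 5, 5, 5, 5]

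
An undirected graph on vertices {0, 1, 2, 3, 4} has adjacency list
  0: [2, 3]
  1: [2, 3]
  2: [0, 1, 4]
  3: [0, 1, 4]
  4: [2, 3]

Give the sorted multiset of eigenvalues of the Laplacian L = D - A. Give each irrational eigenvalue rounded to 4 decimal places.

Reading degrees in the order [0, 1, 2, 3, 4] gives [2, 2, 3, 3, 2]; set D = diag(2, 2, 3, 3, 2) and form L = D - A. The multiplicity of 0 as a Laplacian eigenvalue equals the number of connected components. The largest eigenvalue, 5, is at most the vertex count 5.

[0, 2, 2, 3, 5]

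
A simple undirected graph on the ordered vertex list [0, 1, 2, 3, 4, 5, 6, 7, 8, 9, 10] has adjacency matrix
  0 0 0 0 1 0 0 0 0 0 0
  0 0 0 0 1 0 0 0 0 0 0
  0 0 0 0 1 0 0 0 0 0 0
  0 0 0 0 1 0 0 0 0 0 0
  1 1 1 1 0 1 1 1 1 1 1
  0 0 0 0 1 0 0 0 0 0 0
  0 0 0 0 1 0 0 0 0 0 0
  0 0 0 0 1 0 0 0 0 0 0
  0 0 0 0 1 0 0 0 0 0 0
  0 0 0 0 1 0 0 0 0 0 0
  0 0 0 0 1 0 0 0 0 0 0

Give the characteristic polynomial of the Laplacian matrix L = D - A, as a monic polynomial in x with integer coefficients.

Reading degrees in the order [0, 1, 2, 3, 4, 5, 6, 7, 8, 9, 10] gives [1, 1, 1, 1, 10, 1, 1, 1, 1, 1, 1]; set D = diag(1, 1, 1, 1, 10, 1, 1, 1, 1, 1, 1) and form L = D - A. L has integer entries, so p(x) = det(xI - L) has integer coefficients. Expanding the determinant yields x^11 - 20x^10 + 135x^9 - 480x^8 + 1050x^7 - 1512x^6 + 1470x^5 - 960x^4 + 405x^3 - 100x^2 + 11x. The constant term is 0 because L is singular (the all-ones vector lies in its kernel). The largest eigenvalue, 11, is at most the vertex count 11.

x^11 - 20x^10 + 135x^9 - 480x^8 + 1050x^7 - 1512x^6 + 1470x^5 - 960x^4 + 405x^3 - 100x^2 + 11x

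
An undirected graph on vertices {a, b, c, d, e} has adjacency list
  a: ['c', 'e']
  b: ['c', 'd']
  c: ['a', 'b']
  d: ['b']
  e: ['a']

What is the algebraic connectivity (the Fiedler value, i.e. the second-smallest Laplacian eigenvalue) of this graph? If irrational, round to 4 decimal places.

Reading degrees in the order [a, b, c, d, e] gives [2, 2, 2, 1, 1]; set D = diag(2, 2, 2, 1, 1) and form L = D - A. The smallest Laplacian eigenvalue is always 0. The next one, lambda_2 = 0.3820, measures how hard the graph is to disconnect: larger values mean better connectivity. There is one zero in the spectrum, matching the 1 component. The largest eigenvalue, 3.6180, is at most the vertex count 5.

0.3820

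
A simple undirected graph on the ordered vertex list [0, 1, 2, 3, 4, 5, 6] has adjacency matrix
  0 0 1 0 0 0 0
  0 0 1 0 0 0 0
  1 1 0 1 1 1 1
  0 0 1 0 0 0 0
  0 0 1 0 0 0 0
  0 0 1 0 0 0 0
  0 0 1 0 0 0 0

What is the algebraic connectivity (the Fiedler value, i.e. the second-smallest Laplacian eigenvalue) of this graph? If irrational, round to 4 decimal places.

Each diagonal entry of L is the vertex degree and each off-diagonal entry is -1 where an edge is present, 0 otherwise; in the order [0, 1, 2, 3, 4, 5, 6] the diagonal is [1, 1, 6, 1, 1, 1, 1]. Computing the eigenvalues of L and sorting gives [0, 1, 1, 1, 1, 1, 7]. The Fiedler value lambda_2 = 1 is strictly positive, so the graph is connected. The largest eigenvalue, 7, is at most the vertex count 7.

1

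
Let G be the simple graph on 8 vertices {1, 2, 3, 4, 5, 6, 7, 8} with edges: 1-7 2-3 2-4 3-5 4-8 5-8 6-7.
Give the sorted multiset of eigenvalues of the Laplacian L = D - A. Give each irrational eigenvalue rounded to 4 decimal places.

[0, 0, 1, 1.3820, 1.3820, 3, 3.6180, 3.6180]

Reading degrees in the order [1, 2, 3, 4, 5, 6, 7, 8] gives [1, 2, 2, 2, 2, 1, 2, 2]; set D = diag(1, 2, 2, 2, 2, 1, 2, 2) and form L = D - A. Since every row of L sums to 0, the all-ones vector is in the kernel and 0 is an eigenvalue. The 2 zero eigenvalues correspond to the 2 connected components. There are 2 zeros in the spectrum, matching the 2 components. The eigenvalues sum to 14, which equals trace(L) = 2|E|.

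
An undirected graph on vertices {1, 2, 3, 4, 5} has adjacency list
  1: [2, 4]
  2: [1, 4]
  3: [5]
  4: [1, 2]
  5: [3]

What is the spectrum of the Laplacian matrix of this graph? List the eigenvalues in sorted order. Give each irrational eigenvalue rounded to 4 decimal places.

Each diagonal entry of L is the vertex degree and each off-diagonal entry is -1 where an edge is present, 0 otherwise; in the order [1, 2, 3, 4, 5] the diagonal is [2, 2, 1, 2, 1]. Diagonalising L (or applying a numerical eigensolver to the 5x5 matrix) gives the spectrum above. The 2 zero eigenvalues correspond to the 2 connected components. The eigenvalues sum to 8, which equals trace(L) = 2|E|. The largest eigenvalue, 3, is at most the vertex count 5.

[0, 0, 2, 3, 3]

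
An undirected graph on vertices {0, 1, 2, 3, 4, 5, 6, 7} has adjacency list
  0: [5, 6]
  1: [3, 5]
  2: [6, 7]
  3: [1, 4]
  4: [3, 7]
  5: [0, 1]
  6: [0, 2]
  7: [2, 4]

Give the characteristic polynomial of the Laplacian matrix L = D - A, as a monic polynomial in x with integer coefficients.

x^8 - 16x^7 + 104x^6 - 352x^5 + 660x^4 - 672x^3 + 336x^2 - 64x

Reading degrees in the order [0, 1, 2, 3, 4, 5, 6, 7] gives [2, 2, 2, 2, 2, 2, 2, 2]; set D = diag(2, 2, 2, 2, 2, 2, 2, 2) and form L = D - A. Computing det(xI - L) by cofactor expansion (or equivalently via sum-over-permutations) gives x^8 - 16x^7 + 104x^6 - 352x^5 + 660x^4 - 672x^3 + 336x^2 - 64x. The constant term is 0 because L is singular (the all-ones vector lies in its kernel). The eigenvalues sum to 16, which equals trace(L) = 2|E|.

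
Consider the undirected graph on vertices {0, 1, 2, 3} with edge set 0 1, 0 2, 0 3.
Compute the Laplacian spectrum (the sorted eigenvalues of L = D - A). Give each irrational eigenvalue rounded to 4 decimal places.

Reading degrees in the order [0, 1, 2, 3] gives [3, 1, 1, 1]; set D = diag(3, 1, 1, 1) and form L = D - A. Since every row of L sums to 0, the all-ones vector is in the kernel and 0 is an eigenvalue.

[0, 1, 1, 4]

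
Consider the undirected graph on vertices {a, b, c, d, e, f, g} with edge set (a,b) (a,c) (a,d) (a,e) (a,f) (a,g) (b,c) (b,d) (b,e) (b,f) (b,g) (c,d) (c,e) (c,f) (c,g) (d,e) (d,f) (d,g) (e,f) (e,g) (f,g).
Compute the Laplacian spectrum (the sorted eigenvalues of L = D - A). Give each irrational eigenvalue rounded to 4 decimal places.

With the vertex order [a, b, c, d, e, f, g], the degrees are [6, 6, 6, 6, 6, 6, 6], giving D = diag(6, 6, 6, 6, 6, 6, 6) and L = D - A. Diagonalising L (or applying a numerical eigensolver to the 7x7 matrix) gives the spectrum above. The single zero eigenvalue shows the graph is connected. By the matrix-tree theorem the graph has (1/7) * product of the nonzero eigenvalues = 16807 spanning trees.

[0, 7, 7, 7, 7, 7, 7]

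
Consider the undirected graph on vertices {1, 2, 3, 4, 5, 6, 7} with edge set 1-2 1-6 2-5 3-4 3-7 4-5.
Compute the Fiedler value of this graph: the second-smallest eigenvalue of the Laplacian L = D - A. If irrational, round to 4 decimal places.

0.1981

With the vertex order [1, 2, 3, 4, 5, 6, 7], the degrees are [2, 2, 2, 2, 2, 1, 1], giving D = diag(2, 2, 2, 2, 2, 1, 1) and L = D - A. Computing the eigenvalues of L and sorting gives [0, 0.1981, 0.7530, 1.5550, 2.4450, 3.2470, 3.8019]. The Fiedler value lambda_2 = 0.1981 is strictly positive, so the graph is connected. The eigenvalues sum to 12, which equals trace(L) = 2|E|.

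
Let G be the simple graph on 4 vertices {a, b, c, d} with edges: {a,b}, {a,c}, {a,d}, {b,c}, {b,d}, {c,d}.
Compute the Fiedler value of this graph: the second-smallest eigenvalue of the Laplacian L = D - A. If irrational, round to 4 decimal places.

4

Each diagonal entry of L is the vertex degree and each off-diagonal entry is -1 where an edge is present, 0 otherwise; in the order [a, b, c, d] the diagonal is [3, 3, 3, 3]. Computing the eigenvalues of L and sorting gives [0, 4, 4, 4]. The Fiedler value lambda_2 = 4 is strictly positive, so the graph is connected. There is one zero in the spectrum, matching the 1 component.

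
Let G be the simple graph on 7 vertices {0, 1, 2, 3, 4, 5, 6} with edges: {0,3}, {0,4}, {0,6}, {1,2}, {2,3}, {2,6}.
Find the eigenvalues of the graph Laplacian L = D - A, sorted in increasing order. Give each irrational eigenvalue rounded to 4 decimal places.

With the vertex order [0, 1, 2, 3, 4, 5, 6], the degrees are [3, 1, 3, 2, 1, 0, 2], giving D = diag(3, 1, 3, 2, 1, 0, 2) and L = D - A. The multiplicity of 0 as a Laplacian eigenvalue equals the number of connected components. The 2 zero eigenvalues correspond to the 2 connected components.

[0, 0, 0.5858, 1.2679, 2, 3.4142, 4.7321]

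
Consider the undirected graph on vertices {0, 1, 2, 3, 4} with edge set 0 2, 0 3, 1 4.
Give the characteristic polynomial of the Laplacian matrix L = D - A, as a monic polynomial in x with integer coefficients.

x^5 - 6x^4 + 11x^3 - 6x^2

Each diagonal entry of L is the vertex degree and each off-diagonal entry is -1 where an edge is present, 0 otherwise; in the order [0, 1, 2, 3, 4] the diagonal is [2, 1, 1, 1, 1]. The eigenvalues of L are [0, 0, 1, 2, 3]; the characteristic polynomial is the product of (x - lambda_i), which multiplies out to x^5 - 6x^4 + 11x^3 - 6x^2. The coefficient of x^4 equals -trace(L) = -6, matching the sum of degrees. The largest eigenvalue, 3, is at most the vertex count 5. The eigenvalues sum to 6, which equals trace(L) = 2|E|.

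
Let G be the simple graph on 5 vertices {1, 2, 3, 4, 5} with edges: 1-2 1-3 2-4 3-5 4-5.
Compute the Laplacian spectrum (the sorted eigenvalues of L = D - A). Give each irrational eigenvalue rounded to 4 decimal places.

[0, 1.3820, 1.3820, 3.6180, 3.6180]

With the vertex order [1, 2, 3, 4, 5], the degrees are [2, 2, 2, 2, 2], giving D = diag(2, 2, 2, 2, 2) and L = D - A. L is symmetric positive semidefinite, so every eigenvalue is real and nonnegative. The single zero eigenvalue shows the graph is connected. The largest eigenvalue, 3.6180, is at most the vertex count 5. There is one zero in the spectrum, matching the 1 component.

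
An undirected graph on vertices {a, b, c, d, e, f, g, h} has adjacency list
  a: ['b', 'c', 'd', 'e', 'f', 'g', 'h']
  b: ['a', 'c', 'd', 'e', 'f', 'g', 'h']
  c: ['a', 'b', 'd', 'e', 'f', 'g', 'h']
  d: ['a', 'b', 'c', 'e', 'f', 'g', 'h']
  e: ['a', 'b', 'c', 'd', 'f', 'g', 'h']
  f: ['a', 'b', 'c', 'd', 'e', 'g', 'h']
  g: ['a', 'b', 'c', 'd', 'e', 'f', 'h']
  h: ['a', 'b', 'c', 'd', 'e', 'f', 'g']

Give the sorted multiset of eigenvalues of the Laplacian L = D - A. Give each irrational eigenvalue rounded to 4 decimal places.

With the vertex order [a, b, c, d, e, f, g, h], the degrees are [7, 7, 7, 7, 7, 7, 7, 7], giving D = diag(7, 7, 7, 7, 7, 7, 7, 7) and L = D - A. Since every row of L sums to 0, the all-ones vector is in the kernel and 0 is an eigenvalue.

[0, 8, 8, 8, 8, 8, 8, 8]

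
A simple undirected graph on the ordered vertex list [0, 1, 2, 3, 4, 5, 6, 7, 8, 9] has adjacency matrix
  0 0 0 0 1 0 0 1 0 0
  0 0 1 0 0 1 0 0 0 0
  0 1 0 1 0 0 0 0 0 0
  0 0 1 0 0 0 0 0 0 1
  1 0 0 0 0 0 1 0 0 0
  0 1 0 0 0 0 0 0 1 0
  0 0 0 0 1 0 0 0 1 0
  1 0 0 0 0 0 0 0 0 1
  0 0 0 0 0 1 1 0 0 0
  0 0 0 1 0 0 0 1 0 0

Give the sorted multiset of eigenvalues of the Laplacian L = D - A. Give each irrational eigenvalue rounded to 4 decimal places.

Each diagonal entry of L is the vertex degree and each off-diagonal entry is -1 where an edge is present, 0 otherwise; in the order [0, 1, 2, 3, 4, 5, 6, 7, 8, 9] the diagonal is [2, 2, 2, 2, 2, 2, 2, 2, 2, 2]. The multiplicity of 0 as a Laplacian eigenvalue equals the number of connected components.

[0, 0.3820, 0.3820, 1.3820, 1.3820, 2.6180, 2.6180, 3.6180, 3.6180, 4]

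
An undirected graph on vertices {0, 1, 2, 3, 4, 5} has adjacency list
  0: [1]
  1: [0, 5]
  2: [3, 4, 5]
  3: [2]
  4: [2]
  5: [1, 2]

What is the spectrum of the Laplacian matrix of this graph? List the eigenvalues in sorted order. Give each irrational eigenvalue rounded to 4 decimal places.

Each diagonal entry of L is the vertex degree and each off-diagonal entry is -1 where an edge is present, 0 otherwise; in the order [0, 1, 2, 3, 4, 5] the diagonal is [1, 2, 3, 1, 1, 2]. The multiplicity of 0 as a Laplacian eigenvalue equals the number of connected components. The single zero eigenvalue shows the graph is connected. There is one zero in the spectrum, matching the 1 component. The eigenvalues sum to 10, which equals trace(L) = 2|E|.

[0, 0.3249, 1, 1.4608, 3, 4.2143]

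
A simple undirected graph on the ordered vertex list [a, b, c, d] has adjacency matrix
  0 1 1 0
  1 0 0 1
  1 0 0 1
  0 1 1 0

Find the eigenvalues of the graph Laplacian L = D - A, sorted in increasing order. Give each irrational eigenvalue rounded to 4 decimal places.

Each diagonal entry of L is the vertex degree and each off-diagonal entry is -1 where an edge is present, 0 otherwise; in the order [a, b, c, d] the diagonal is [2, 2, 2, 2]. The multiplicity of 0 as a Laplacian eigenvalue equals the number of connected components. By the matrix-tree theorem the graph has (1/4) * product of the nonzero eigenvalues = 4 spanning trees.

[0, 2, 2, 4]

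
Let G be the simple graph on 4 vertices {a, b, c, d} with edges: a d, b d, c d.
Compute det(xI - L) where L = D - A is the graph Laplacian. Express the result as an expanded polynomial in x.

x^4 - 6x^3 + 9x^2 - 4x

With the vertex order [a, b, c, d], the degrees are [1, 1, 1, 3], giving D = diag(1, 1, 1, 3) and L = D - A. Computing det(xI - L) by cofactor expansion (or equivalently via sum-over-permutations) gives x^4 - 6x^3 + 9x^2 - 4x. Since p(0) = det(-L) = 0, x divides p(x).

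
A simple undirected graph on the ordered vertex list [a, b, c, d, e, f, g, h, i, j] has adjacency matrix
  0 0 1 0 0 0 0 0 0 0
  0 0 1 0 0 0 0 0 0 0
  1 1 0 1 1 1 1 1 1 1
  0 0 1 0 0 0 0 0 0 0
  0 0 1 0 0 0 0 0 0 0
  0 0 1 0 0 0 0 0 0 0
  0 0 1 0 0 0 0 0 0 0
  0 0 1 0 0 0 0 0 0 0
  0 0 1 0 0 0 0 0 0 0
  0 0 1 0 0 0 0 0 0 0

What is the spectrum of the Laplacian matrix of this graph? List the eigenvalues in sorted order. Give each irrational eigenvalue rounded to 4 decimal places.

With the vertex order [a, b, c, d, e, f, g, h, i, j], the degrees are [1, 1, 9, 1, 1, 1, 1, 1, 1, 1], giving D = diag(1, 1, 9, 1, 1, 1, 1, 1, 1, 1) and L = D - A. Diagonalising L (or applying a numerical eigensolver to the 10x10 matrix) gives the spectrum above. The single zero eigenvalue shows the graph is connected. The largest eigenvalue, 10, is at most the vertex count 10. There is one zero in the spectrum, matching the 1 component.

[0, 1, 1, 1, 1, 1, 1, 1, 1, 10]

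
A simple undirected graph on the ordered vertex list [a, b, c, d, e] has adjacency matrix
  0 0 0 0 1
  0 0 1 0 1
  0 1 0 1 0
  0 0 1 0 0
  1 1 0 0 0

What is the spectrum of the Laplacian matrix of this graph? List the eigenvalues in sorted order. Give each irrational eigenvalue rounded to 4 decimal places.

[0, 0.3820, 1.3820, 2.6180, 3.6180]

Each diagonal entry of L is the vertex degree and each off-diagonal entry is -1 where an edge is present, 0 otherwise; in the order [a, b, c, d, e] the diagonal is [1, 2, 2, 1, 2]. Since every row of L sums to 0, the all-ones vector is in the kernel and 0 is an eigenvalue. The single zero eigenvalue shows the graph is connected. The largest eigenvalue, 3.6180, is at most the vertex count 5.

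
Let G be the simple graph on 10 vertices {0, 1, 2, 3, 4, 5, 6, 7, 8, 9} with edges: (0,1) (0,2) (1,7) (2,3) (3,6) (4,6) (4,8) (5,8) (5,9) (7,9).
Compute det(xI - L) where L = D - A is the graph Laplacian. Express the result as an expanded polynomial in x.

Each diagonal entry of L is the vertex degree and each off-diagonal entry is -1 where an edge is present, 0 otherwise; in the order [0, 1, 2, 3, 4, 5, 6, 7, 8, 9] the diagonal is [2, 2, 2, 2, 2, 2, 2, 2, 2, 2]. L has integer entries, so p(x) = det(xI - L) has integer coefficients. Expanding the determinant yields x^10 - 20x^9 + 170x^8 - 800x^7 + 2275x^6 - 4004x^5 + 4290x^4 - 2640x^3 + 825x^2 - 100x. The constant term is 0 because L is singular (the all-ones vector lies in its kernel). By the matrix-tree theorem the graph has (1/10) * product of the nonzero eigenvalues = 10 spanning trees. There is one zero in the spectrum, matching the 1 component.

x^10 - 20x^9 + 170x^8 - 800x^7 + 2275x^6 - 4004x^5 + 4290x^4 - 2640x^3 + 825x^2 - 100x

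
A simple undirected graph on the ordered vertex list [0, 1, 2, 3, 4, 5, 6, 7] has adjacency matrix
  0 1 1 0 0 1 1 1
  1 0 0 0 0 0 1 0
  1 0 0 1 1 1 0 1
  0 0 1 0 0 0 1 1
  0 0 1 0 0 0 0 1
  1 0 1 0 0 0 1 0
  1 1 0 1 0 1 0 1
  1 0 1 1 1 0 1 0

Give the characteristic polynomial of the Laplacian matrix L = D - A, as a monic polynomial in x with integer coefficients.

With the vertex order [0, 1, 2, 3, 4, 5, 6, 7], the degrees are [5, 2, 5, 3, 2, 3, 5, 5], giving D = diag(5, 2, 5, 3, 2, 3, 5, 5) and L = D - A. L has integer entries, so p(x) = det(xI - L) has integer coefficients. Expanding the determinant yields x^8 - 30x^7 + 372x^6 - 2460x^5 + 9322x^4 - 20140x^3 + 22872x^2 - 10488x. The coefficient of x^7 equals -trace(L) = -30, matching the sum of degrees. There is one zero in the spectrum, matching the 1 component.

x^8 - 30x^7 + 372x^6 - 2460x^5 + 9322x^4 - 20140x^3 + 22872x^2 - 10488x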